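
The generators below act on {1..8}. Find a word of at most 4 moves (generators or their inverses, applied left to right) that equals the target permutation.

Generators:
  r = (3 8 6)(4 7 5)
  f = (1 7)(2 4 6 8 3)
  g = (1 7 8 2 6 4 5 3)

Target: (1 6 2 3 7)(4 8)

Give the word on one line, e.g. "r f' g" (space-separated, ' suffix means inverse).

  after g': (1 3 5 4 6 2 8 7)
  after r': (1 6 2 3 7)(4 8)

g' r'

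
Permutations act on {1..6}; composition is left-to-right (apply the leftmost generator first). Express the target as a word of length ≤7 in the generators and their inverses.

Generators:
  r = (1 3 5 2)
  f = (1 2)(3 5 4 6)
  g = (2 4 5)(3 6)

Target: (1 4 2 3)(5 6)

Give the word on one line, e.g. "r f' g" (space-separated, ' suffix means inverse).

  after g': (2 5 4)(3 6)
  after f: (1 2 4)(5 6)
  after g': (1 5 3 6 4)
  after g': (1 4)(2 5 6)
  after r': (1 4 2 3)(5 6)

g' f g' g' r'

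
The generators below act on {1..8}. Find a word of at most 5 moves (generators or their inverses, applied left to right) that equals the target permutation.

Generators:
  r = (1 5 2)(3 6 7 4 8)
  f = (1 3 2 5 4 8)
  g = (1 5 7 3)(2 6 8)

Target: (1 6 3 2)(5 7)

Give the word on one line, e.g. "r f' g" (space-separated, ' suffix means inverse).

g r' f r

  after g: (1 5 7 3)(2 6 8)
  after r': (2 3)(4 7 8 5 6)
  after f: (1 3 5 6 8 4 7)
  after r: (1 6 3 2)(5 7)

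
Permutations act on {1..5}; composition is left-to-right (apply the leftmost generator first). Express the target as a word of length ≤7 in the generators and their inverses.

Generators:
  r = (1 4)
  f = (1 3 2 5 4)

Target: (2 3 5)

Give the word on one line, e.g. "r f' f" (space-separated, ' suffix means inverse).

  after f': (1 4 5 2 3)
  after r': (2 3 4 5)
  after f: (1 3)
  after r': (1 3 4)
  after f': (2 3 5)

f' r' f r' f'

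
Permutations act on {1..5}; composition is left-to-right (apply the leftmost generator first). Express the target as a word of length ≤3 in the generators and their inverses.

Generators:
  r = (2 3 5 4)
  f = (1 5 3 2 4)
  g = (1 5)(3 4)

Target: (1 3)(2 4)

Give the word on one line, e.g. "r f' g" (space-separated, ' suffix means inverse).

f' g

  after f': (1 4 2 3 5)
  after g: (1 3)(2 4)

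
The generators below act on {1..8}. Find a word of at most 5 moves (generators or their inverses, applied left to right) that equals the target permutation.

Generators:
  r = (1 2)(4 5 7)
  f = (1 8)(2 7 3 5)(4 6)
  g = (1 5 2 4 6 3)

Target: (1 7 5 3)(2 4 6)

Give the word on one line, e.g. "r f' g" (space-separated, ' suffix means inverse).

  after g: (1 5 2 4 6 3)
  after f: (1 2 6 5 7 3 8)
  after f: (1 7 5 3)(2 4 6)

g f f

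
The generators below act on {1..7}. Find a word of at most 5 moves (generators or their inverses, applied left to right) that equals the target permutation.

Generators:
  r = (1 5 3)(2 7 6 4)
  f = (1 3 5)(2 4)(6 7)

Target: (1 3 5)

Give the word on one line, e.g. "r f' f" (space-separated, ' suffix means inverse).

  after f': (1 5 3)(2 4)(6 7)
  after r: (1 3 5)(4 7)
  after f: (1 5 3)(2 4 6 7)
  after r: (1 3 5)

f' r f r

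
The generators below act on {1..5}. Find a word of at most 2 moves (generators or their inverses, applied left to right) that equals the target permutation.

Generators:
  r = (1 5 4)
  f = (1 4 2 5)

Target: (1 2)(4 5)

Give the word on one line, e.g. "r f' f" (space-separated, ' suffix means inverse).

  after f': (1 5 2 4)
  after f': (1 2)(4 5)

f' f'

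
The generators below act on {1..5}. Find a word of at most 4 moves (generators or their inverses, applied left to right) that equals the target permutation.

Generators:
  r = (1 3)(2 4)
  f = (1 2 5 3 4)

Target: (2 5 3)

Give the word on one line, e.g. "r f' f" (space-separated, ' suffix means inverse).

f' r f'

  after f': (1 4 3 5 2)
  after r: (1 2 3 5 4)
  after f': (2 5 3)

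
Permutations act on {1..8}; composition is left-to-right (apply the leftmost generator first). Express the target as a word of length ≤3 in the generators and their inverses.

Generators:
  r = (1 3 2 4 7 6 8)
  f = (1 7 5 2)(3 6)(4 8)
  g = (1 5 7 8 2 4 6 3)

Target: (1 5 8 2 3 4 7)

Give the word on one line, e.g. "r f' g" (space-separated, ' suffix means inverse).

f g'

  after f: (1 7 5 2)(3 6)(4 8)
  after g': (1 5 8 2 3 4 7)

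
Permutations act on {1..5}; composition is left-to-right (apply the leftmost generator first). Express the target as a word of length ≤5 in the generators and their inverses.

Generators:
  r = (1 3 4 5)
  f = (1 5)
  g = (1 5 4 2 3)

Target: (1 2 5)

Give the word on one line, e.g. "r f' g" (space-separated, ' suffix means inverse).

  after g': (1 3 2 4 5)
  after r: (1 4)(2 5 3)
  after f: (1 4 5 3 2)
  after g: (1 2 5)

g' r f g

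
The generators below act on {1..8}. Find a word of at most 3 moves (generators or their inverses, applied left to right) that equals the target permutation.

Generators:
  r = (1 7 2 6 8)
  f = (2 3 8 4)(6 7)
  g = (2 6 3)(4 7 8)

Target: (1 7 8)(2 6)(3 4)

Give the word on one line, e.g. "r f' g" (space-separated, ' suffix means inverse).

r f' f'

  after r: (1 7 2 6 8)
  after f': (1 6 3 2 7 4 8)
  after f': (1 7 8)(2 6)(3 4)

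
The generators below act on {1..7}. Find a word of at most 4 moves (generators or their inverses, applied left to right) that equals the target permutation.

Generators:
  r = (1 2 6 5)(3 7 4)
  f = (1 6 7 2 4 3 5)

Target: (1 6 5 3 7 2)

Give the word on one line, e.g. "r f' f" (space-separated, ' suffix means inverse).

f r f f

  after f: (1 6 7 2 4 3 5)
  after r: (1 5 2 3)(4 7 6)
  after f: (2 5 4)(3 6)
  after f: (1 6 5 3 7 2)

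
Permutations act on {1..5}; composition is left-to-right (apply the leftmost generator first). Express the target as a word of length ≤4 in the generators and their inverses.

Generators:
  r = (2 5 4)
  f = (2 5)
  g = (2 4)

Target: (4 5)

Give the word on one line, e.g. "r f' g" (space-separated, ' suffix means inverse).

f g' g' r'

  after f: (2 5)
  after g': (2 5 4)
  after g': (2 5)
  after r': (4 5)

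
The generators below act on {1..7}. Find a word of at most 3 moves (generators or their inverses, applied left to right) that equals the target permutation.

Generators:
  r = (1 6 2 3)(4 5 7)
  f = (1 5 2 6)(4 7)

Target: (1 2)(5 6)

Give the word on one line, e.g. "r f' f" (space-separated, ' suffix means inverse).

  after f': (1 6 2 5)(4 7)
  after f': (1 2)(5 6)

f' f'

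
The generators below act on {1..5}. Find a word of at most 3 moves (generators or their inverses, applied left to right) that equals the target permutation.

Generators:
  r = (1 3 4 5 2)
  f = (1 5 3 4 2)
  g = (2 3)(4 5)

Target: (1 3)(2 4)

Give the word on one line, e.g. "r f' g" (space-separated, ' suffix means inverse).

r' g

  after r': (1 2 5 4 3)
  after g: (1 3)(2 4)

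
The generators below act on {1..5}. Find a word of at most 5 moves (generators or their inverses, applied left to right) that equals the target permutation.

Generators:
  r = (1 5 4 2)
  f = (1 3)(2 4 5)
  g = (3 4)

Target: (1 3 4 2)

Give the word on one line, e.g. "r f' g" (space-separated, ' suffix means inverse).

g f' r'

  after g: (3 4)
  after f': (1 3 2 5 4)
  after r': (1 3 4 2)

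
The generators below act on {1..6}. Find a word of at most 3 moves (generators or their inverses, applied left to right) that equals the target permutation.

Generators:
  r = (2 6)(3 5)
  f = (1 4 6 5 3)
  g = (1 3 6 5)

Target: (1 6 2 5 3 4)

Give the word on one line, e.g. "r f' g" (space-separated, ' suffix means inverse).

  after r: (2 6)(3 5)
  after g': (1 5)(2 3 6)
  after f': (1 6 2 5 3 4)

r g' f'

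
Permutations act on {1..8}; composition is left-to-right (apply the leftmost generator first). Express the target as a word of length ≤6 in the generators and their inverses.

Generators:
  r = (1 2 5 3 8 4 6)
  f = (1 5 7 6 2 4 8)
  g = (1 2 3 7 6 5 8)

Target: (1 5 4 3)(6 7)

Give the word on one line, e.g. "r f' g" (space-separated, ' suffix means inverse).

  after r: (1 2 5 3 8 4 6)
  after f': (1 6 8 2)(3 4 7 5)
  after f': (1 7)(2 8 6 4 5 3)
  after r: (1 7 2 4 3 5 8)
  after f': (1 5 4 3)(6 7)

r f' f' r f'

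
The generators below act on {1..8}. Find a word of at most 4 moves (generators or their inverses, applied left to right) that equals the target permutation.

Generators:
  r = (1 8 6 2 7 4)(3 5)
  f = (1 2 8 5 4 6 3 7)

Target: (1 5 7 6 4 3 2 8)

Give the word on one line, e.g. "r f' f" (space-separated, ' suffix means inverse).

  after r: (1 8 6 2 7 4)(3 5)
  after r: (1 6 7)(2 4 8)
  after f: (1 3 7 2 6)(4 5)
  after r': (1 5 7 6 4 3 2 8)

r r f r'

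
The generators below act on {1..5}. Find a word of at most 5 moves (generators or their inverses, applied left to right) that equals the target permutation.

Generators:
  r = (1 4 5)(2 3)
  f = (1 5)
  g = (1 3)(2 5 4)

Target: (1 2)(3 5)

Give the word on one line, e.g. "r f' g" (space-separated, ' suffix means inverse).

g' f' r f'

  after g': (1 3)(2 4 5)
  after f': (1 3 5 2 4)
  after r: (1 2 5 3)
  after f': (1 2)(3 5)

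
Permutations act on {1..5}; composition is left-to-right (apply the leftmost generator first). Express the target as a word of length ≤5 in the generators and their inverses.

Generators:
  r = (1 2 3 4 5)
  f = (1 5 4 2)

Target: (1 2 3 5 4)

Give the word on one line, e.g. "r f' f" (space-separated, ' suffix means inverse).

  after r': (1 5 4 3 2)
  after r': (1 4 2 5 3)
  after f: (1 2 4)(3 5)
  after r': (2 3 4 5)
  after f': (1 2 3 5 4)

r' r' f r' f'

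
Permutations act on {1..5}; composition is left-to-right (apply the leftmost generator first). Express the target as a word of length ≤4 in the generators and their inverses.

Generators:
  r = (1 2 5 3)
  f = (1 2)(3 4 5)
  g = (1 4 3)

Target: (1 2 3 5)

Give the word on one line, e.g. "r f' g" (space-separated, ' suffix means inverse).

  after f': (1 2)(3 5 4)
  after g': (1 2 3 5)

f' g'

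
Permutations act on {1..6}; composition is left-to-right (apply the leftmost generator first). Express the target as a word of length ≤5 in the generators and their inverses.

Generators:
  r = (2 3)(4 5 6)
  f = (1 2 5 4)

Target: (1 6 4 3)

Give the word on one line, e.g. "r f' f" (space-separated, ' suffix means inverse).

r f' r'

  after r: (2 3)(4 5 6)
  after f': (1 4 2 3)(5 6)
  after r': (1 6 4 3)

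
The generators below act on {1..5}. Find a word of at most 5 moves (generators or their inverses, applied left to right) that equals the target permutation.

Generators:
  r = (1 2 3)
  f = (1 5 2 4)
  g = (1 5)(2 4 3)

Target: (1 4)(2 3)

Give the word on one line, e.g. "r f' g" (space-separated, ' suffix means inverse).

  after f': (1 4 2 5)
  after g: (1 3 2)
  after g: (1 2 5)(3 4)
  after g: (1 4 2)
  after r': (1 4)(2 3)

f' g g g r'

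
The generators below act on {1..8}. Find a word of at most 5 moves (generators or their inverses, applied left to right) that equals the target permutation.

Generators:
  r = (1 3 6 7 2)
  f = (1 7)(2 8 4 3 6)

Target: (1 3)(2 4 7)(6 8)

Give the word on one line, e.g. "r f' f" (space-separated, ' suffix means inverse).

  after f: (1 7)(2 8 4 3 6)
  after f: (2 4 6 8 3)
  after r: (1 3)(2 4 7)(6 8)

f f r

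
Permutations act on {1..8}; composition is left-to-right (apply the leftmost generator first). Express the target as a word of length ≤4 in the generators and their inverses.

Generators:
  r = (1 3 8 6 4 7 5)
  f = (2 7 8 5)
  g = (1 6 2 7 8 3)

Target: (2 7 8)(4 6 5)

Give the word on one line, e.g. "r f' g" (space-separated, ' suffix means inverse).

  after f': (2 5 8 7)
  after g': (1 3 8 2 5 7 6)
  after r': (2 7 8)(4 6 5)

f' g' r'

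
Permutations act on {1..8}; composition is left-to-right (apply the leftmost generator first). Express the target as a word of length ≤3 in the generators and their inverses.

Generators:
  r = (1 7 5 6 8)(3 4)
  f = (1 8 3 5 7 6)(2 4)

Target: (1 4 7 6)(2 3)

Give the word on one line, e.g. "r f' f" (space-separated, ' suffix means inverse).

r' f r'

  after r': (1 8 6 5 7)(3 4)
  after f: (1 3 2 4 5 6 7 8)
  after r': (1 4 7 6)(2 3)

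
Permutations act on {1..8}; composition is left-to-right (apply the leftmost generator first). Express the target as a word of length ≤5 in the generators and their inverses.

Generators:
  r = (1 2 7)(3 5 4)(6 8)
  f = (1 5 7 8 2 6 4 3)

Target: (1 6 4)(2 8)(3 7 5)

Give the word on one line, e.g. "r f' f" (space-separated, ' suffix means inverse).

  after r': (1 7 2)(3 4 5)(6 8)
  after r': (1 2 7)(3 5 4)
  after f: (1 6 4)(2 8)(3 7 5)

r' r' f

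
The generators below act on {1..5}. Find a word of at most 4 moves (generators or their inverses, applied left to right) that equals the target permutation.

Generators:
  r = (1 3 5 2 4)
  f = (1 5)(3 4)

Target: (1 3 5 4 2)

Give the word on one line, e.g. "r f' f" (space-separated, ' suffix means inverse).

r' f'

  after r': (1 4 2 5 3)
  after f': (1 3 5 4 2)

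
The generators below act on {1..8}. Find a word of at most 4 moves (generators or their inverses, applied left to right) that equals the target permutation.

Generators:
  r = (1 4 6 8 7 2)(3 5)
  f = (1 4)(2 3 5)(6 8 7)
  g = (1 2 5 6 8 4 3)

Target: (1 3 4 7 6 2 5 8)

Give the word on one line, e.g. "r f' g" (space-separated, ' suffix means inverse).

  after g': (1 3 4 8 6 5 2)
  after r': (1 5 7 8 4 6 3)
  after f': (1 3 4 7 6 2 5 8)

g' r' f'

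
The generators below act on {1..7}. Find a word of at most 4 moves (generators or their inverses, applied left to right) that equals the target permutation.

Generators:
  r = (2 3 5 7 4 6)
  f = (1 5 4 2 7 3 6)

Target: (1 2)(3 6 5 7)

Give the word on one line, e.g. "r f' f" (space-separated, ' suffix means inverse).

f r r f

  after f: (1 5 4 2 7 3 6)
  after r: (1 7 5 6)(2 4 3)
  after r: (1 4 5 2 6)
  after f: (1 2)(3 6 5 7)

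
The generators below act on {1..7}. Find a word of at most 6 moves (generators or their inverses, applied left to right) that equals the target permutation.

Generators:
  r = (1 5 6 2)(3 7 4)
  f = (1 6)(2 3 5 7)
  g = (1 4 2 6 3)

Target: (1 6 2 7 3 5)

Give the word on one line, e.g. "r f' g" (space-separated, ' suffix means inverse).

  after f: (1 6)(2 3 5 7)
  after g: (1 3 5 7 6 4 2)
  after f': (1 2 6 4 7)
  after r: (3 7 5 6)
  after f': (1 6 2 7 3 5)

f g f' r f'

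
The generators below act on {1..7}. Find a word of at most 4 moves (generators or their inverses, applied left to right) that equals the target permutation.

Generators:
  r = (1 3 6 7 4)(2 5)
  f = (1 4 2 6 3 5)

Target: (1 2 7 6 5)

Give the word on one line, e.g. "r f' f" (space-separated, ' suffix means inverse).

f' r'

  after f': (1 5 3 6 2 4)
  after r': (1 2 7 6 5)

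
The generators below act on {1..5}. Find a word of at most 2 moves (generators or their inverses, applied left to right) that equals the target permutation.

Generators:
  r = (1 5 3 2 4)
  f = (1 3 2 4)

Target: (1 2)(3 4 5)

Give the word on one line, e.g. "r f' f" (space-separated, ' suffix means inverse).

  after f: (1 3 2 4)
  after r: (1 2)(3 4 5)

f r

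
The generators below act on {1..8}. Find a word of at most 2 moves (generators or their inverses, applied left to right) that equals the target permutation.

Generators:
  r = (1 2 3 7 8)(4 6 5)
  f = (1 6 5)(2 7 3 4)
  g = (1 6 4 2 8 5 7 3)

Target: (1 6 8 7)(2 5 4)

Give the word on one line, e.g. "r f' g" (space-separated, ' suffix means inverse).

  after f': (1 5 6)(2 4 3 7)
  after r': (1 6 8 7)(2 5 4)

f' r'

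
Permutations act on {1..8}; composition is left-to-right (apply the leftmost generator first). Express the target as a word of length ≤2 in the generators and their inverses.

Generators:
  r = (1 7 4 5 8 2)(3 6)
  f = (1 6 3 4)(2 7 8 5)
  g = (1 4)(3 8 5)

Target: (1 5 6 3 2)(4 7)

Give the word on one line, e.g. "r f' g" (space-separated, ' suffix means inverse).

g r

  after g: (1 4)(3 8 5)
  after r: (1 5 6 3 2)(4 7)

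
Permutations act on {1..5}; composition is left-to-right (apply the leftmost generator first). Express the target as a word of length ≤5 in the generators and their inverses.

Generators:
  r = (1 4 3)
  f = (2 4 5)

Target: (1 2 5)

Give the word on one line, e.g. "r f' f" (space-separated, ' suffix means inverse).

  after r': (1 3 4)
  after r': (1 4 3)
  after f: (1 5 2 4 3)
  after f: (1 2 5 4 3)
  after r': (1 2 5)

r' r' f f r'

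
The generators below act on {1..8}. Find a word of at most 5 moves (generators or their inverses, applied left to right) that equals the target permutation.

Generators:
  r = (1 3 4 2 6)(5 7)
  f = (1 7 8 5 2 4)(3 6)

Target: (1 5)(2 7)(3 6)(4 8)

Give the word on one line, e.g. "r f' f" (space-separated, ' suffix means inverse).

  after f: (1 7 8 5 2 4)(3 6)
  after f: (1 8 2)(4 7 5)
  after f: (1 5)(2 7)(3 6)(4 8)

f f f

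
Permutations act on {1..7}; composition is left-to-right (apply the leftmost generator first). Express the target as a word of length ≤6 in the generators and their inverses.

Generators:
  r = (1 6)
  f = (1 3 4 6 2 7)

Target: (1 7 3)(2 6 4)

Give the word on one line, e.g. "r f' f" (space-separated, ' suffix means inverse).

r' f f r

  after r': (1 6)
  after f: (1 2 7)(3 4 6)
  after f: (1 7 3 6 4 2)
  after r: (1 7 3)(2 6 4)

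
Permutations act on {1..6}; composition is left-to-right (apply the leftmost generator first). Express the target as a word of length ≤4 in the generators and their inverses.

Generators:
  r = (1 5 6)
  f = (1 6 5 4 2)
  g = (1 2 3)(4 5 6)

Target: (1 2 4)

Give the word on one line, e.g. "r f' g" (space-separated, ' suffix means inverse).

  after f': (1 2 4 5 6)
  after r: (1 2 4 6 5)
  after r: (1 2 4)

f' r r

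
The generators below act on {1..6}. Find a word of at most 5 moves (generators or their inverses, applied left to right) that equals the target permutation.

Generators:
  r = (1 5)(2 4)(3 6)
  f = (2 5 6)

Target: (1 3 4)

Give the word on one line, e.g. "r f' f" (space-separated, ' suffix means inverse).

  after r': (1 5)(2 4)(3 6)
  after f: (1 6 3 2 4 5)
  after r: (1 3 4)
  after r: (1 6 3 2 4 5)
  after r: (1 3 4)

r' f r r r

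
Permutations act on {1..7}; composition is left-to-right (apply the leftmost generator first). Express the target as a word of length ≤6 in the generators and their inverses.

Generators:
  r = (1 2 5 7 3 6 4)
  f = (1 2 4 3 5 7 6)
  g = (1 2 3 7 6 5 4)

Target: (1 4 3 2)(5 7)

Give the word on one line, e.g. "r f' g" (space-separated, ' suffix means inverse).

r' g' f' f'

  after r': (1 4 6 3 7 5 2)
  after g': (1 5)(2 4 7 6)
  after f': (1 3 4 5 6)
  after f': (1 4 3 2)(5 7)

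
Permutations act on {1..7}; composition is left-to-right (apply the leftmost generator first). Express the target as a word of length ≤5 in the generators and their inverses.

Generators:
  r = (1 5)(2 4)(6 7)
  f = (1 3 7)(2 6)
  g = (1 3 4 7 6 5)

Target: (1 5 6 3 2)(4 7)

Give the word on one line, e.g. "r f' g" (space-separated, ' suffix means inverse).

g f' r f' f'

  after g: (1 3 4 7 6 5)
  after f': (2 6 5 7)(3 4)
  after r: (1 5 6)(2 7 4 3)
  after f': (1 5 2 3 6 7 4)
  after f': (1 5 6 3 2)(4 7)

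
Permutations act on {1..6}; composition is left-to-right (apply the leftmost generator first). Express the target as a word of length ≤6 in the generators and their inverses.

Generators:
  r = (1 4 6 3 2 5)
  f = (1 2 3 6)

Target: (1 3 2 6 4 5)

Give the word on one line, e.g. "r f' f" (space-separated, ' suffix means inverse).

  after f': (1 6 3 2)
  after r': (1 4)(2 5)
  after r': (3 6 4 5)
  after f': (1 6 4 5 2)
  after f': (1 3 2 6 4 5)

f' r' r' f' f'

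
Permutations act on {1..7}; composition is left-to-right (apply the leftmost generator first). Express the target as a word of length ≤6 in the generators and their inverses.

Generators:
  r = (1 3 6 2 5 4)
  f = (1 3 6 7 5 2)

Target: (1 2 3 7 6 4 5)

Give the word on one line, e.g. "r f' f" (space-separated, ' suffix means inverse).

  after r': (1 4 5 2 6 3)
  after f': (1 4 7 6)(2 3)
  after r': (1 5 2)(3 6 4 7)
  after f: (1 2 3 7 6 4 5)

r' f' r' f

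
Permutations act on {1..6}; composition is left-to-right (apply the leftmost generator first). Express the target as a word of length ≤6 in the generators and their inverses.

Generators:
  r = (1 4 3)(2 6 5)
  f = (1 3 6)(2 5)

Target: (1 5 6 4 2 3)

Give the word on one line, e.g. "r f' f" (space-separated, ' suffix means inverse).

  after f: (1 3 6)(2 5)
  after f: (1 6 3)
  after r: (1 5 2 6)(3 4)
  after f: (1 2)(3 4 6)
  after r': (1 5 6 4 2 3)

f f r f r'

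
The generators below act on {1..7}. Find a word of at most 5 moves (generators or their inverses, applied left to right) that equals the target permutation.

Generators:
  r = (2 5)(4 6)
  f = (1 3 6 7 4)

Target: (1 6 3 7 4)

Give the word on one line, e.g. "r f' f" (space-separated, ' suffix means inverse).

f' f' r f r'

  after f': (1 4 7 6 3)
  after f': (1 7 3 4 6)
  after r: (1 7 3 6)(2 5)
  after f: (1 4)(2 5)(3 7 6)
  after r': (1 6 3 7 4)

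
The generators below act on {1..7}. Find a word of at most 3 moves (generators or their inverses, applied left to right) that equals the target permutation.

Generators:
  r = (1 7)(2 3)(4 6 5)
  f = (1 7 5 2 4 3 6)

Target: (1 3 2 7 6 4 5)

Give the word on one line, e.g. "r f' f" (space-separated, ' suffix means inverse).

f' f'

  after f': (1 6 3 4 2 5 7)
  after f': (1 3 2 7 6 4 5)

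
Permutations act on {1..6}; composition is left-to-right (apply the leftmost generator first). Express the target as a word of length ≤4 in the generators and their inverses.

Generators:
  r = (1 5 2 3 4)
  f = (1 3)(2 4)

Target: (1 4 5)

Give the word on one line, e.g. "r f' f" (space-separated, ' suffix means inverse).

r' r' r' f'

  after r': (1 4 3 2 5)
  after r': (1 3 5 4 2)
  after r': (1 2 4 5 3)
  after f': (1 4 5)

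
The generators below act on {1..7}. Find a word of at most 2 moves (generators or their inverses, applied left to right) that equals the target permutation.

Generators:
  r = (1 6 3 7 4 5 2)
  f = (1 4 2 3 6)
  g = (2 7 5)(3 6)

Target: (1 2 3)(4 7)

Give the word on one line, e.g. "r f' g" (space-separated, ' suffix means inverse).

  after g: (2 7 5)(3 6)
  after r': (1 2 3)(4 7)

g r'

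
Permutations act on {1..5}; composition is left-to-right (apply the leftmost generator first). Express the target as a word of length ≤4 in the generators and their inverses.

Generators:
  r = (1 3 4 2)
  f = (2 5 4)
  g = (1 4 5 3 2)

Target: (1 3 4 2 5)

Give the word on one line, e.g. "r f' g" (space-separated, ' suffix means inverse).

g g g

  after g: (1 4 5 3 2)
  after g: (1 5 2 4 3)
  after g: (1 3 4 2 5)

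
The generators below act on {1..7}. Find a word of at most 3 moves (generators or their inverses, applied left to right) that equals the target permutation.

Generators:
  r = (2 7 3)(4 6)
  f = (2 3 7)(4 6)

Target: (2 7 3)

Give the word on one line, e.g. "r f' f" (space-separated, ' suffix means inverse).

r' f

  after r': (2 3 7)(4 6)
  after f: (2 7 3)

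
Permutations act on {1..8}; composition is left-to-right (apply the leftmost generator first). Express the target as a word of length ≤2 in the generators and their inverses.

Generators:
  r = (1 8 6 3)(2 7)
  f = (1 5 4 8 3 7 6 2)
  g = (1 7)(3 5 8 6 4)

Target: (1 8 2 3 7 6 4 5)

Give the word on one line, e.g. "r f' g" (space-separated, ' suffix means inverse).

  after r': (1 3 6 8)(2 7)
  after f': (1 8 2 3 7 6 4 5)

r' f'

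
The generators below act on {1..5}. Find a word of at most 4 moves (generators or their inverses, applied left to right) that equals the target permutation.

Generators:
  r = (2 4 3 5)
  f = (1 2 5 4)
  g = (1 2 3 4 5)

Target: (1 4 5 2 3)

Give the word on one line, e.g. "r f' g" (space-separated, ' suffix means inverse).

r g' f

  after r: (2 4 3 5)
  after g': (1 5)(2 3 4)
  after f: (1 4 5 2 3)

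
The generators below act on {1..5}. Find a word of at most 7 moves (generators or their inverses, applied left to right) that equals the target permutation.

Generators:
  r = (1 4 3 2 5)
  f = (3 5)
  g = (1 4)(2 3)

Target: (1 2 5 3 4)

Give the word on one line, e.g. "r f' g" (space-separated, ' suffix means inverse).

  after f': (3 5)
  after g': (1 4)(2 3 5)
  after r: (1 3)
  after g': (1 2 3 4)
  after f: (1 2 5 3 4)

f' g' r g' f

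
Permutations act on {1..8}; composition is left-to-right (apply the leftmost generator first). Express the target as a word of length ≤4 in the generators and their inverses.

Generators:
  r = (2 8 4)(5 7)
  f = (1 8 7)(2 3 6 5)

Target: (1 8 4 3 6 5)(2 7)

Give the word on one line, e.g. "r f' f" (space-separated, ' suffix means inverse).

r f

  after r: (2 8 4)(5 7)
  after f: (1 8 4 3 6 5)(2 7)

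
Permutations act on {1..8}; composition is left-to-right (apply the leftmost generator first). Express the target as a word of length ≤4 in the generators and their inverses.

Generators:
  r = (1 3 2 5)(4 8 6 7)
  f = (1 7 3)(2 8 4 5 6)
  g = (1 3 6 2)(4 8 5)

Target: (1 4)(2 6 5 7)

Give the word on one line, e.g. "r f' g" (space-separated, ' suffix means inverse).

f r

  after f: (1 7 3)(2 8 4 5 6)
  after r: (1 4)(2 6 5 7)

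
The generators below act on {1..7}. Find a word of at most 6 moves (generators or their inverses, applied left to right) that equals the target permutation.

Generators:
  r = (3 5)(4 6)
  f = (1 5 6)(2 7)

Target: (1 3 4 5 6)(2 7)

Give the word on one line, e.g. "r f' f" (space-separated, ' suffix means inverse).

  after r': (3 5)(4 6)
  after f': (1 6 4 5 3)(2 7)
  after f': (1 5 3 6 4)
  after r: (1 3 4)
  after f: (1 3 4 5 6)(2 7)

r' f' f' r f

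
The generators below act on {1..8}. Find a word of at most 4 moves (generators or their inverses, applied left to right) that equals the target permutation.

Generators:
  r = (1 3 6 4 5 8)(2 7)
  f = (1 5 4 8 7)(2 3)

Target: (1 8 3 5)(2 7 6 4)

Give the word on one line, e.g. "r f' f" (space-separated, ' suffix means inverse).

r f' r f'

  after r: (1 3 6 4 5 8)(2 7)
  after f': (1 2 8 7 3 6 5 4)
  after r: (1 7 6 8 2)(3 4)
  after f': (1 8 3 5)(2 7 6 4)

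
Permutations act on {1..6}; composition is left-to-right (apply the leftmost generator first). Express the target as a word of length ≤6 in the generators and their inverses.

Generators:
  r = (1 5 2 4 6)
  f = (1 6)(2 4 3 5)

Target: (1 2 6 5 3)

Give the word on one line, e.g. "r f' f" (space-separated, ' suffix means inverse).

  after r': (1 6 4 2 5)
  after r': (1 4 5 6 2)
  after r': (1 2 6 5 4)
  after f: (1 4 6 2)(3 5)
  after r': (1 2 6 5 3)

r' r' r' f r'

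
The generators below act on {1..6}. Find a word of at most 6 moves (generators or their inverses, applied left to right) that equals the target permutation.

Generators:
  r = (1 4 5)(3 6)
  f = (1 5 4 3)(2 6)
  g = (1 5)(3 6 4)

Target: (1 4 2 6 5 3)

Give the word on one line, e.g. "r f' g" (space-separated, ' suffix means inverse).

  after g': (1 5)(3 4 6)
  after g': (3 6 4)
  after r': (1 5 4 6)
  after f: (1 4 2 6 5 3)

g' g' r' f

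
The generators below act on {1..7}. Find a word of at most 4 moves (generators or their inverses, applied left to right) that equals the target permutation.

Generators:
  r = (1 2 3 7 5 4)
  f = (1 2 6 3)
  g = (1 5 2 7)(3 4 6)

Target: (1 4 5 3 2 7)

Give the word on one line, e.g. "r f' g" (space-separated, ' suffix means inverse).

  after r: (1 2 3 7 5 4)
  after f: (1 6 3 7 5 4 2)
  after g': (1 4 5 3 2 7)

r f g'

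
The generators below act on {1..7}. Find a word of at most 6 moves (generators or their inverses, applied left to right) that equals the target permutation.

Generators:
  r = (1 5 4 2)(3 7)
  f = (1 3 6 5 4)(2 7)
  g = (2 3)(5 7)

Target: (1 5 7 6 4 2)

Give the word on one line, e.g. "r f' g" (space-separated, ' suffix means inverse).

  after f: (1 3 6 5 4)(2 7)
  after f: (1 6 4 3 5)
  after r': (1 6 5 2 4 7 3)
  after f: (1 5 7 6 4 2)

f f r' f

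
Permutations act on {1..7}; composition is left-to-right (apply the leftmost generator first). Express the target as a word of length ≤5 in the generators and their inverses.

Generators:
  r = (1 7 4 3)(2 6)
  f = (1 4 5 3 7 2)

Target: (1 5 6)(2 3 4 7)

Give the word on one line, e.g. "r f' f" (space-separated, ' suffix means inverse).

f r' f' f' r

  after f: (1 4 5 3 7 2)
  after r': (1 7 6 2 3)(4 5)
  after f': (1 3 2 5)(6 7)
  after f': (1 5 2 4)(3 7 6)
  after r: (1 5 6)(2 3 4 7)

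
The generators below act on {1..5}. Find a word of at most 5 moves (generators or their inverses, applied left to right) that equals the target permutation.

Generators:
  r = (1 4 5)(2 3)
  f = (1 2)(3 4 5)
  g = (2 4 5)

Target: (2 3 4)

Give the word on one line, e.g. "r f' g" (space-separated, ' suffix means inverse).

  after f: (1 2)(3 4 5)
  after r': (1 3)(2 5)
  after r': (1 2 4)(3 5)
  after f': (2 3 4)

f r' r' f'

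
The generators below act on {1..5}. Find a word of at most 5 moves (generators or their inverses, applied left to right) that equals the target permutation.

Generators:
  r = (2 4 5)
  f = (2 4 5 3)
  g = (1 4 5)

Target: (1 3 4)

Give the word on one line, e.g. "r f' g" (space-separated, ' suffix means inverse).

  after f': (2 3 5 4)
  after g': (1 5)(2 3 4)
  after f: (1 3 5)
  after g: (1 3)(4 5)
  after g: (1 3 4)

f' g' f g g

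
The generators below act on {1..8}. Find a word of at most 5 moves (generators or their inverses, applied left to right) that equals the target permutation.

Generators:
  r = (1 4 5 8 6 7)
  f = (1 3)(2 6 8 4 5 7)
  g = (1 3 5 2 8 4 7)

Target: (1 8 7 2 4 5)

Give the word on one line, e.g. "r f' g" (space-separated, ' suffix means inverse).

  after f': (1 3)(2 7 5 4 8 6)
  after g: (1 5 7 2)(6 8)
  after r: (1 8 7 2 4 5)

f' g r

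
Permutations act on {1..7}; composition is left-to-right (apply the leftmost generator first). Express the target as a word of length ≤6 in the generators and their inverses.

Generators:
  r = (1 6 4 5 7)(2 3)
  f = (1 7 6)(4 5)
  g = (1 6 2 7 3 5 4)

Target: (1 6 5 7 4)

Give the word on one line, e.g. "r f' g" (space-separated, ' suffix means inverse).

  after r: (1 6 4 5 7)(2 3)
  after f: (2 3)(5 6)
  after r': (1 7 5)(4 6)
  after f: (1 6 5 7 4)

r f r' f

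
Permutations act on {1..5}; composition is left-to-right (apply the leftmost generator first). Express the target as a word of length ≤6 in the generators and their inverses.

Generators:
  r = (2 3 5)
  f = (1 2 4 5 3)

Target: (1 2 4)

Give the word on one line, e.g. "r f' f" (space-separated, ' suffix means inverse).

r f' f' r

  after r: (2 3 5)
  after f': (1 3 4 2 5)
  after f': (1 5 3 2 4)
  after r: (1 2 4)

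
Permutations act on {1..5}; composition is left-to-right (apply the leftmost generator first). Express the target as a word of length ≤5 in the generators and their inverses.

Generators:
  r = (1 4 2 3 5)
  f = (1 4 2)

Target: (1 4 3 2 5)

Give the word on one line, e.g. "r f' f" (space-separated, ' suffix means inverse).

f' r' r' f

  after f': (1 2 4)
  after r': (1 4 5 3 2)
  after r': (2 5)(3 4)
  after f: (1 4 3 2 5)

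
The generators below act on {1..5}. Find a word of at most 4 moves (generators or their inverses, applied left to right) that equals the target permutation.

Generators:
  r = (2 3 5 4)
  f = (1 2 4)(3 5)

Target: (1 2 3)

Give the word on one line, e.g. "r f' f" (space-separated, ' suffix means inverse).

  after f': (1 4 2)(3 5)
  after f': (1 2 4)
  after r': (1 4)(2 5 3)
  after f': (1 2 3)

f' f' r' f'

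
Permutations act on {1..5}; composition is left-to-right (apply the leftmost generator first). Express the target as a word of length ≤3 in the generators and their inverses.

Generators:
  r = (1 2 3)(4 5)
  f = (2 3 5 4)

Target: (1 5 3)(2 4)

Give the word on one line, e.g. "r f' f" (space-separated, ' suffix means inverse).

r f f

  after r: (1 2 3)(4 5)
  after f: (1 3)(2 5)
  after f: (1 5 3)(2 4)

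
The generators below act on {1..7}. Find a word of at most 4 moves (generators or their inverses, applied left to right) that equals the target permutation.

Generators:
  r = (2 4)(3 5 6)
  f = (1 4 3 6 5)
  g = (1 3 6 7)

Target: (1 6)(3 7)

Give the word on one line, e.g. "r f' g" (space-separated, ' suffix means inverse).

g g

  after g: (1 3 6 7)
  after g: (1 6)(3 7)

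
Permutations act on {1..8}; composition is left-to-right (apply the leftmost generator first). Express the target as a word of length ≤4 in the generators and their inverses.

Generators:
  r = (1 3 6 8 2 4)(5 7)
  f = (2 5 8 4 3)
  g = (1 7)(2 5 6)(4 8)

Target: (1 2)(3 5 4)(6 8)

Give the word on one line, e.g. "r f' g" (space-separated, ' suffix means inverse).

  after r': (1 4 2 8 6 3)(5 7)
  after g': (1 8 5)(2 4 6 3 7)
  after f: (1 4 6 2 3 7 5)
  after r': (1 2)(3 5 4)(6 8)

r' g' f r'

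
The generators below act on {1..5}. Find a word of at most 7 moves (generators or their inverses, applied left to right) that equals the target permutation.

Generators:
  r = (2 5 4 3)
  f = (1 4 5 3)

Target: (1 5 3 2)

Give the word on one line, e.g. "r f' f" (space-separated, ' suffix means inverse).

  after f: (1 4 5 3)
  after r': (1 5 4 2 3)
  after f: (1 3 4 2)
  after r': (1 4 3 5 2)
  after r': (1 5 3 2)

f r' f r' r'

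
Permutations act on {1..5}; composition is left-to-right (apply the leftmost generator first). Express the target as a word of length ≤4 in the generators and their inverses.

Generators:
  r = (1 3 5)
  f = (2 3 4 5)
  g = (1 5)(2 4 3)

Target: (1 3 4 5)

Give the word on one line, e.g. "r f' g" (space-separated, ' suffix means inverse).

  after g': (1 5)(2 3 4)
  after r': (1 3 4 2)
  after g: (1 2 5)
  after f: (1 3 4 5)

g' r' g f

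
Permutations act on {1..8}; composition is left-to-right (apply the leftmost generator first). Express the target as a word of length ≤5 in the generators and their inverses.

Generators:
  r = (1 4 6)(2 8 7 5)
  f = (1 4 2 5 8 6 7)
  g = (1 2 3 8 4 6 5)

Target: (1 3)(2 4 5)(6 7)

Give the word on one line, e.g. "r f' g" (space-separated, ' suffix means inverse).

f g' g'

  after f: (1 4 2 5 8 6 7)
  after g': (1 8 4)(2 6 7 5 3)
  after g': (1 3)(2 4 5)(6 7)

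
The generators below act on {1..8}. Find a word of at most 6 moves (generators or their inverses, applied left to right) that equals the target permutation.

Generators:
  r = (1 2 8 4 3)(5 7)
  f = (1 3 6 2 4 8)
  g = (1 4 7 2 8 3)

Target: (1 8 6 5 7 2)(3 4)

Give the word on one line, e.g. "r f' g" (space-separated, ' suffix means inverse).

g f g' r

  after g: (1 4 7 2 8 3)
  after f: (1 8 6 2)(4 7)
  after g': (1 2 3 8 6 7)
  after r: (1 8 6 5 7 2)(3 4)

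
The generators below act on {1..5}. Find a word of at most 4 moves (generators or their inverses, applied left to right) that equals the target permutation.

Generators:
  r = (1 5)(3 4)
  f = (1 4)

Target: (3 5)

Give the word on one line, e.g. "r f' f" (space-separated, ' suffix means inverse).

r' f r'

  after r': (1 5)(3 4)
  after f: (1 5 4 3)
  after r': (3 5)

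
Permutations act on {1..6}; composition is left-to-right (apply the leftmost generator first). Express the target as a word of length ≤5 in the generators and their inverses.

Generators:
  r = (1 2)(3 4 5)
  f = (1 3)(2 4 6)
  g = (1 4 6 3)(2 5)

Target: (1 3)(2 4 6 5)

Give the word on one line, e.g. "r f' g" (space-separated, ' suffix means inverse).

  after g: (1 4 6 3)(2 5)
  after r: (1 5)(2 3)(4 6)
  after r: (1 3)(2 4 6 5)

g r r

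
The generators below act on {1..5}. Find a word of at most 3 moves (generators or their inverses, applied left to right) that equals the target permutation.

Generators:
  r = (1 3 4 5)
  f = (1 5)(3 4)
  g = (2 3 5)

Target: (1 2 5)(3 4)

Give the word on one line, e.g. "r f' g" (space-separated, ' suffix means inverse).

r g'

  after r: (1 3 4 5)
  after g': (1 2 5)(3 4)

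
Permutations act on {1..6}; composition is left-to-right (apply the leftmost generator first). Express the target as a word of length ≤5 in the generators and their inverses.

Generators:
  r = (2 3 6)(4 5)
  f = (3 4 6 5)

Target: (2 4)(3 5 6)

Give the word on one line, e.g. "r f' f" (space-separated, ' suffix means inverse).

r f' r

  after r: (2 3 6)(4 5)
  after f': (2 5 3 4 6)
  after r: (2 4)(3 5 6)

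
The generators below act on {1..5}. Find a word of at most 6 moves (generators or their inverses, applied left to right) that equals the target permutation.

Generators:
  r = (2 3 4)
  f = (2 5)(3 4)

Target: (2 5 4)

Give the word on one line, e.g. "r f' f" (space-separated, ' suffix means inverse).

r' r' f' r f

  after r': (2 4 3)
  after r': (2 3 4)
  after f': (2 4 5)
  after r: (3 4 5)
  after f: (2 5 4)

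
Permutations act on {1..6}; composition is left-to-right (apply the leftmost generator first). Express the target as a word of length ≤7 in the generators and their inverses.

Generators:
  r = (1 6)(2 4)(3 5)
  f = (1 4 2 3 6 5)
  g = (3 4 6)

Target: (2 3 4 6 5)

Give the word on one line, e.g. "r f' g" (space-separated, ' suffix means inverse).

  after g': (3 6 4)
  after f: (1 4 6 2 3 5)
  after r: (1 2 5 6 4)
  after f': (1 4 5 3 2 6)
  after f': (2 3 4 6 5)

g' f r f' f'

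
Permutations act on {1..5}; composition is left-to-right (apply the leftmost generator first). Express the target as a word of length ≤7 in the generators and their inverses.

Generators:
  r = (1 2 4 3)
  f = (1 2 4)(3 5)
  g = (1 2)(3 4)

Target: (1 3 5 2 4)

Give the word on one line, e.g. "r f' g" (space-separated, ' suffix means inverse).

g r f' r r

  after g: (1 2)(3 4)
  after r: (1 4)
  after f': (1 2)(3 5)
  after r: (1 4 3 5)
  after r: (1 3 5 2 4)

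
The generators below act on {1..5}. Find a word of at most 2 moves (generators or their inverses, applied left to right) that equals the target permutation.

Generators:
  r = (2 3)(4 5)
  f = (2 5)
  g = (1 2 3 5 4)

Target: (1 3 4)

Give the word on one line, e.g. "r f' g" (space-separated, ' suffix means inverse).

  after g: (1 2 3 5 4)
  after r: (1 3 4)

g r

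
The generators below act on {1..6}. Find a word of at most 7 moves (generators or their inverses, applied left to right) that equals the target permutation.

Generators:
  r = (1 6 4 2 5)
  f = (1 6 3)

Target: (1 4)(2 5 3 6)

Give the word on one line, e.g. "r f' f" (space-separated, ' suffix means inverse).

  after r': (1 5 2 4 6)
  after r': (1 2 6 5 4)
  after f': (1 2)(3 6 5 4)
  after r': (1 4 3)(2 5 6)
  after f: (1 4)(2 5 3 6)

r' r' f' r' f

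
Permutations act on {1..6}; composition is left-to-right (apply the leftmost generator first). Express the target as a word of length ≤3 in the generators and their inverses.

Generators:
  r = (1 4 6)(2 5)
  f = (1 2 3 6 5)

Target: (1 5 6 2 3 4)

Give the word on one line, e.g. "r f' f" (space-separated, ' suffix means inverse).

  after f: (1 2 3 6 5)
  after r': (1 5 6 2 3 4)

f r'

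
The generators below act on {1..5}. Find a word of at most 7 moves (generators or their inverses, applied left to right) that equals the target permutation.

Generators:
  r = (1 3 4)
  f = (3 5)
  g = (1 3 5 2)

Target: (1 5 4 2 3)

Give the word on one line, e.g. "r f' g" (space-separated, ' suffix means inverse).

  after f: (3 5)
  after r: (1 3 5 4)
  after g: (1 5 4 3 2)
  after f': (1 3 2)(4 5)
  after g: (1 5 4 2 3)

f r g f' g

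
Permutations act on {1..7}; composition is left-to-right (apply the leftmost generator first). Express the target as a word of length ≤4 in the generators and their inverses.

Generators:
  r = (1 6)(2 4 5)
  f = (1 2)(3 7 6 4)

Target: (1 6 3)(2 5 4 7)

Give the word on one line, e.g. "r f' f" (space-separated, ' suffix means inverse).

f f r'

  after f: (1 2)(3 7 6 4)
  after f: (3 6)(4 7)
  after r': (1 6 3)(2 5 4 7)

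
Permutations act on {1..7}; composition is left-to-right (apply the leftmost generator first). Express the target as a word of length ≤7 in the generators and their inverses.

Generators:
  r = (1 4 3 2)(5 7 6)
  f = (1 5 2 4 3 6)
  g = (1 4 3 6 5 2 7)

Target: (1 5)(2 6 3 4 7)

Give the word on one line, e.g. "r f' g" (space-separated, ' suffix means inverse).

  after f: (1 5 2 4 3 6)
  after g': (1 6 7 2)
  after f': (1 3 4 2 6 7 5)
  after r: (1 2 5 4)
  after g': (1 5)(2 6 3 4 7)

f g' f' r g'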